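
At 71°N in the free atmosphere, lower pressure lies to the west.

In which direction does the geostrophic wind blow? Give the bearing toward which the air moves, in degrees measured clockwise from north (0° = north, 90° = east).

The pressure-gradient force points toward the west (bearing 270°).
Geostrophic balance: in the Northern Hemisphere the Coriolis force deflects motion to the right, so the geostrophic wind blows 90° to the right of the pressure-gradient force (low pressure on the left).
Rotating 270° by 90° clockwise gives 000° — the wind blows toward the north.

000°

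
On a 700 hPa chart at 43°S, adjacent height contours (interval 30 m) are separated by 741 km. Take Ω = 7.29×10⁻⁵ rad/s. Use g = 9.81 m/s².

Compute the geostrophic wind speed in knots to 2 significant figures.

7.8 knots

Coriolis parameter at 43°S:
f = 2Ω sin φ = 2 × 7.29×10⁻⁵ × sin 43° = 9.94×10⁻⁵ s⁻¹
Height gradient: |∂Z/∂n| = 30 m / 741000 m = 4.05×10⁻⁵
On a pressure surface, geostrophic balance gives V_g = (g/f)|∂Z/∂n|:
V_g = 9.81 × 4.05×10⁻⁵ / 9.94×10⁻⁵ = 3.99 m/s
Converting: 3.99 m/s × 1.944 = 7.8 knots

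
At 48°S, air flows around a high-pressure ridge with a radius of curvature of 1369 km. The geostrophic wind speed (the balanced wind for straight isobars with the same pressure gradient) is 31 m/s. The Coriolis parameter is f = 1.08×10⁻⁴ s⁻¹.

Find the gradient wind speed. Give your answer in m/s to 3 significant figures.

Around a high, pressure-gradient force acts outward with centrifugal, so Coriolis balances both:
fV = (1/ρ)|∂P/∂n| + V²/R  →  V² − fR·V + fR·V_g = 0
With fR = 1.08×10⁻⁴ × 1369×10³ m = 148 m/s:
V = [fR − √((fR)² − 4 fR V_g)]/2 = [148 − √(148² − 4×148×31)]/2 = 44.2 m/s
Supergeostrophic (V > V_g = 31 m/s), as expected around a high.

44.2 m/s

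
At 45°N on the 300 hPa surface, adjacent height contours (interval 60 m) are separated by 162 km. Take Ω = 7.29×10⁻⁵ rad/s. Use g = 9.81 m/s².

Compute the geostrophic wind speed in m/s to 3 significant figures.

35.2 m/s

Coriolis parameter at 45°N:
f = 2Ω sin φ = 2 × 7.29×10⁻⁵ × sin 45° = 1.03×10⁻⁴ s⁻¹
Height gradient: |∂Z/∂n| = 60 m / 162000 m = 3.70×10⁻⁴
On a pressure surface, geostrophic balance gives V_g = (g/f)|∂Z/∂n|:
V_g = 9.81 × 3.70×10⁻⁴ / 1.03×10⁻⁴ = 35.2 m/s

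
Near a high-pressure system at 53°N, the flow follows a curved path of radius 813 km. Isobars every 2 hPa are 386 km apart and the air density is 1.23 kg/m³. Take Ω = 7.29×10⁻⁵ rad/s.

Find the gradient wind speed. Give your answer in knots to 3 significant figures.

Coriolis parameter at 53°N:
f = 2Ω sin φ = 2 × 7.29×10⁻⁵ × sin 53° = 1.16×10⁻⁴ s⁻¹
Pressure gradient: |∂P/∂n| = 200 Pa / 386000 m = 5.18×10⁻⁴ Pa/m
Geostrophic speed: V_g = |∂P/∂n|/(fρ) = 5.18×10⁻⁴/(1.16×10⁻⁴ × 1.23) = 3.62 m/s
Around a high, pressure-gradient force acts outward with centrifugal, so Coriolis balances both:
fV = (1/ρ)|∂P/∂n| + V²/R  →  V² − fR·V + fR·V_g = 0
With fR = 1.16×10⁻⁴ × 813×10³ m = 94.7 m/s:
V = [fR − √((fR)² − 4 fR V_g)]/2 = [94.7 − √(94.7² − 4×94.7×3.62)]/2 = 3.77 m/s
Supergeostrophic (V > V_g = 3.62 m/s), as expected around a high.
Converting: 3.77 m/s × 1.944 = 7.32 knots

7.32 knots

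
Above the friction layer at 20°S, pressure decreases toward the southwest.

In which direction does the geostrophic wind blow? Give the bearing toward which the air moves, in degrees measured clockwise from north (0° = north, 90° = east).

135°

The pressure-gradient force points toward the southwest (bearing 225°).
Geostrophic balance: in the Southern Hemisphere the Coriolis force deflects motion to the left, so the geostrophic wind blows 90° to the left of the pressure-gradient force (low pressure on the right).
Rotating 225° by 90° counterclockwise gives 135° — the wind blows toward the southeast.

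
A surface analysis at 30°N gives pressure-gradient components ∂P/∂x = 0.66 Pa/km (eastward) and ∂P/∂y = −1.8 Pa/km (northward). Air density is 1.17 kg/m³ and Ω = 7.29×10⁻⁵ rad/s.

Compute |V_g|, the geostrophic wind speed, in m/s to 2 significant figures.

22 m/s

Coriolis parameter at 30°N:
f = 2Ω sin φ = 2 × 7.29×10⁻⁵ × sin 30° = 7.29×10⁻⁵ s⁻¹
Component geostrophic relations (x east, y north):
u_g = −(1/(fρ)) ∂P/∂y,  v_g = (1/(fρ)) ∂P/∂x
u_g = −(−1.8×10⁻³)/(7.29×10⁻⁵ × 1.17) = 21.1 m/s;  v_g = (0.66×10⁻³)/(7.29×10⁻⁵ × 1.17) = 7.74 m/s
|V_g| = √(u_g² + v_g²) = 22.5 m/s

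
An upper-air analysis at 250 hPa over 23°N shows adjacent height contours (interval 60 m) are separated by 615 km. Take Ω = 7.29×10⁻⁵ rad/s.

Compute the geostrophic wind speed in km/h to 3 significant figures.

Coriolis parameter at 23°N:
f = 2Ω sin φ = 2 × 7.29×10⁻⁵ × sin 23° = 5.70×10⁻⁵ s⁻¹
Height gradient: |∂Z/∂n| = 60 m / 615000 m = 9.76×10⁻⁵
On a pressure surface, geostrophic balance gives V_g = (g/f)|∂Z/∂n|:
V_g = 9.81 × 9.76×10⁻⁵ / 5.70×10⁻⁵ = 16.8 m/s
Converting: 16.8 m/s × 3.6 = 60.5 km/h

60.5 km/h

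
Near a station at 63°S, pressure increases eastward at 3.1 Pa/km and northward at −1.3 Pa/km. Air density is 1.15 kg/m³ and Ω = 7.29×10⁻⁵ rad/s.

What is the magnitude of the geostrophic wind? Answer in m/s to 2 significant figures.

23 m/s

Coriolis parameter at 63°S:
f = 2Ω sin φ = 2 × 7.29×10⁻⁵ × sin 63° = 1.30×10⁻⁴ s⁻¹
In the Southern Hemisphere f is negative: f = −1.30×10⁻⁴ s⁻¹.
Component geostrophic relations (x east, y north):
u_g = −(1/(fρ)) ∂P/∂y,  v_g = (1/(fρ)) ∂P/∂x
u_g = −(−1.3×10⁻³)/(−1.30×10⁻⁴ × 1.15) = −8.70 m/s;  v_g = (3.1×10⁻³)/(−1.30×10⁻⁴ × 1.15) = −20.8 m/s
|V_g| = √(u_g² + v_g²) = 22.5 m/s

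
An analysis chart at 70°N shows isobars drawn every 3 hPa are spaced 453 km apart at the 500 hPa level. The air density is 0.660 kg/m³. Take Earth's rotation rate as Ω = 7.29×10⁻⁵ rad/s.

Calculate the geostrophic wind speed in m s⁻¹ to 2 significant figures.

7.3 m s⁻¹

Coriolis parameter at 70°N:
f = 2Ω sin φ = 2 × 7.29×10⁻⁵ × sin 70° = 1.37×10⁻⁴ s⁻¹
Pressure gradient: |∂P/∂n| = 300 Pa / 453000 m = 6.62×10⁻⁴ Pa/m
Geostrophic balance (pressure-gradient force = Coriolis force):
V_g = (1/(fρ)) |∂P/∂n| = 6.62×10⁻⁴ / (1.37×10⁻⁴ × 0.660) = 7.32 m/s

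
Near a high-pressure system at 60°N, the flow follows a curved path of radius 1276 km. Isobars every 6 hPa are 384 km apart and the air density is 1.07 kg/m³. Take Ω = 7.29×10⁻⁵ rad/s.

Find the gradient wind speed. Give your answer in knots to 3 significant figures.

24.4 knots

Coriolis parameter at 60°N:
f = 2Ω sin φ = 2 × 7.29×10⁻⁵ × sin 60° = 1.26×10⁻⁴ s⁻¹
Pressure gradient: |∂P/∂n| = 600 Pa / 384000 m = 1.56×10⁻³ Pa/m
Geostrophic speed: V_g = |∂P/∂n|/(fρ) = 1.56×10⁻³/(1.26×10⁻⁴ × 1.07) = 11.6 m/s
Around a high, pressure-gradient force acts outward with centrifugal, so Coriolis balances both:
fV = (1/ρ)|∂P/∂n| + V²/R  →  V² − fR·V + fR·V_g = 0
With fR = 1.26×10⁻⁴ × 1276×10³ m = 161 m/s:
V = [fR − √((fR)² − 4 fR V_g)]/2 = [161 − √(161² − 4×161×11.6)]/2 = 12.5 m/s
Supergeostrophic (V > V_g = 11.6 m/s), as expected around a high.
Converting: 12.5 m/s × 1.944 = 24.4 knots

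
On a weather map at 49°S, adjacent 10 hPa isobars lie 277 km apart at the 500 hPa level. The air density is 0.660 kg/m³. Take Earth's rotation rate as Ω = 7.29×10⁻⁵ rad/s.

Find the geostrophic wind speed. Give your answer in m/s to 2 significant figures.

Coriolis parameter at 49°S:
f = 2Ω sin φ = 2 × 7.29×10⁻⁵ × sin 49° = 1.10×10⁻⁴ s⁻¹
Pressure gradient: |∂P/∂n| = 1000 Pa / 277000 m = 3.61×10⁻³ Pa/m
Geostrophic balance (pressure-gradient force = Coriolis force):
V_g = (1/(fρ)) |∂P/∂n| = 3.61×10⁻³ / (1.10×10⁻⁴ × 0.660) = 49.7 m/s

50 m/s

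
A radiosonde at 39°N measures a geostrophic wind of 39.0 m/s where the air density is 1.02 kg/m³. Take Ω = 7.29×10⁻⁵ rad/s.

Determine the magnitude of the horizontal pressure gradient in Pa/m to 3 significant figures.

Coriolis parameter at 39°N:
f = 2Ω sin φ = 2 × 7.29×10⁻⁵ × sin 39° = 9.18×10⁻⁵ s⁻¹
Geostrophic balance rearranged: |∂P/∂n| = f ρ V_g
|∂P/∂n| = 9.18×10⁻⁵ × 1.02 × 39.0 = 3.65×10⁻³ Pa/m

3.65×10⁻³ Pa/m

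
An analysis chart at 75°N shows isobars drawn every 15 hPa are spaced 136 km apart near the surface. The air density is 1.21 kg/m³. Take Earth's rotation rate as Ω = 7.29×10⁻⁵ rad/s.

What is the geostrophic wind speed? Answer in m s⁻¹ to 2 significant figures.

Coriolis parameter at 75°N:
f = 2Ω sin φ = 2 × 7.29×10⁻⁵ × sin 75° = 1.41×10⁻⁴ s⁻¹
Pressure gradient: |∂P/∂n| = 1500 Pa / 136000 m = 1.10×10⁻² Pa/m
Geostrophic balance (pressure-gradient force = Coriolis force):
V_g = (1/(fρ)) |∂P/∂n| = 1.10×10⁻² / (1.41×10⁻⁴ × 1.21) = 64.7 m/s

65 m s⁻¹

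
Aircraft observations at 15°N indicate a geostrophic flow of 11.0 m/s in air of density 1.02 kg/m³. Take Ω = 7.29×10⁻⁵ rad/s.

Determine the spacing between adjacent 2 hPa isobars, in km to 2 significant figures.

470 km

Coriolis parameter at 15°N:
f = 2Ω sin φ = 2 × 7.29×10⁻⁵ × sin 15° = 3.77×10⁻⁵ s⁻¹
Geostrophic balance rearranged: |∂P/∂n| = f ρ V_g
|∂P/∂n| = 3.77×10⁻⁵ × 1.02 × 11.0 = 4.23×10⁻⁴ Pa/m
Isobar spacing: Δn = ΔP/|∂P/∂n| = 200 Pa / 4.23×10⁻⁴ Pa/m = 472371 m ≈ 470 km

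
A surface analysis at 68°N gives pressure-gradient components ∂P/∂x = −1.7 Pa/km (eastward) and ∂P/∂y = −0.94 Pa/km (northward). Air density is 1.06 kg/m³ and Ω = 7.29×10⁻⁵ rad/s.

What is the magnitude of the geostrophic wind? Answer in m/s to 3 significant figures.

Coriolis parameter at 68°N:
f = 2Ω sin φ = 2 × 7.29×10⁻⁵ × sin 68° = 1.35×10⁻⁴ s⁻¹
Component geostrophic relations (x east, y north):
u_g = −(1/(fρ)) ∂P/∂y,  v_g = (1/(fρ)) ∂P/∂x
u_g = −(−0.94×10⁻³)/(1.35×10⁻⁴ × 1.06) = 6.56 m/s;  v_g = (−1.7×10⁻³)/(1.35×10⁻⁴ × 1.06) = −11.9 m/s
|V_g| = √(u_g² + v_g²) = 13.6 m/s

13.6 m/s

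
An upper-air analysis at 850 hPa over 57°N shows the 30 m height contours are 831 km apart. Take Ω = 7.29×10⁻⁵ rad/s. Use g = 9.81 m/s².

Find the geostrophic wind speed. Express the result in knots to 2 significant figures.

5.6 knots

Coriolis parameter at 57°N:
f = 2Ω sin φ = 2 × 7.29×10⁻⁵ × sin 57° = 1.22×10⁻⁴ s⁻¹
Height gradient: |∂Z/∂n| = 30 m / 831000 m = 3.61×10⁻⁵
On a pressure surface, geostrophic balance gives V_g = (g/f)|∂Z/∂n|:
V_g = 9.81 × 3.61×10⁻⁵ / 1.22×10⁻⁴ = 2.90 m/s
Converting: 2.90 m/s × 1.944 = 5.6 knots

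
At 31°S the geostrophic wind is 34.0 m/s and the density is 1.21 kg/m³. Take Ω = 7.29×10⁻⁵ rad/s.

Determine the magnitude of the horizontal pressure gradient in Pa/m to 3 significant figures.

Coriolis parameter at 31°S:
f = 2Ω sin φ = 2 × 7.29×10⁻⁵ × sin 31° = 7.51×10⁻⁵ s⁻¹
Geostrophic balance rearranged: |∂P/∂n| = f ρ V_g
|∂P/∂n| = 7.51×10⁻⁵ × 1.21 × 34.0 = 3.09×10⁻³ Pa/m

3.09×10⁻³ Pa/m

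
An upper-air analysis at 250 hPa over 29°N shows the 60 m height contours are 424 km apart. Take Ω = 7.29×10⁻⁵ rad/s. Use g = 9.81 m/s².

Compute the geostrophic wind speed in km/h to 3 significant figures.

70.7 km/h

Coriolis parameter at 29°N:
f = 2Ω sin φ = 2 × 7.29×10⁻⁵ × sin 29° = 7.07×10⁻⁵ s⁻¹
Height gradient: |∂Z/∂n| = 60 m / 424000 m = 1.42×10⁻⁴
On a pressure surface, geostrophic balance gives V_g = (g/f)|∂Z/∂n|:
V_g = 9.81 × 1.42×10⁻⁴ / 7.07×10⁻⁵ = 19.6 m/s
Converting: 19.6 m/s × 3.6 = 70.7 km/h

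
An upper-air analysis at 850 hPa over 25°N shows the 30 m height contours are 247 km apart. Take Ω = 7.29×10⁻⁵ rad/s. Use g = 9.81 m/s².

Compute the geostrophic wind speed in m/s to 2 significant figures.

Coriolis parameter at 25°N:
f = 2Ω sin φ = 2 × 7.29×10⁻⁵ × sin 25° = 6.16×10⁻⁵ s⁻¹
Height gradient: |∂Z/∂n| = 30 m / 247000 m = 1.21×10⁻⁴
On a pressure surface, geostrophic balance gives V_g = (g/f)|∂Z/∂n|:
V_g = 9.81 × 1.21×10⁻⁴ / 6.16×10⁻⁵ = 19.3 m/s

19 m/s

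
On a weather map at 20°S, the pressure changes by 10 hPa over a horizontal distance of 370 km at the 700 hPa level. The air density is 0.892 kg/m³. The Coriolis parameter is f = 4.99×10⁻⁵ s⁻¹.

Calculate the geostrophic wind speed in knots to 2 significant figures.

Pressure gradient: |∂P/∂n| = 1000 Pa / 370000 m = 2.70×10⁻³ Pa/m
Geostrophic balance (pressure-gradient force = Coriolis force):
V_g = (1/(fρ)) |∂P/∂n| = 2.70×10⁻³ / (4.99×10⁻⁵ × 0.892) = 60.7 m/s
Converting: 60.7 m/s × 1.944 = 120 knots

120 knots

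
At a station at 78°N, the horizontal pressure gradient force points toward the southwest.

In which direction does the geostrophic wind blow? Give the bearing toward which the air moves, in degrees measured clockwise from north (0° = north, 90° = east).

The pressure-gradient force points toward the southwest (bearing 225°).
Geostrophic balance: in the Northern Hemisphere the Coriolis force deflects motion to the right, so the geostrophic wind blows 90° to the right of the pressure-gradient force (low pressure on the left).
Rotating 225° by 90° clockwise gives 315° — the wind blows toward the northwest.

315°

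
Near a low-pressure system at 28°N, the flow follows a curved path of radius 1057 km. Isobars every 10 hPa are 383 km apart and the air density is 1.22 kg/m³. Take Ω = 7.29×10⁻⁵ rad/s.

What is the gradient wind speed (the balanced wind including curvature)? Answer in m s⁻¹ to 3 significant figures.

23.6 m s⁻¹

Coriolis parameter at 28°N:
f = 2Ω sin φ = 2 × 7.29×10⁻⁵ × sin 28° = 6.84×10⁻⁵ s⁻¹
Pressure gradient: |∂P/∂n| = 1000 Pa / 383000 m = 2.61×10⁻³ Pa/m
Geostrophic speed: V_g = |∂P/∂n|/(fρ) = 2.61×10⁻³/(6.84×10⁻⁵ × 1.22) = 31.3 m/s
Around a low, centrifugal force acts outward with Coriolis, so pressure-gradient force balances both:
(1/ρ)|∂P/∂n| = fV + V²/R  →  V² + fR·V − fR·V_g = 0
With fR = 6.84×10⁻⁵ × 1057×10³ m = 72.4 m/s:
V = [−fR + √((fR)² + 4 fR V_g)]/2 = [−72.4 + √(72.4² + 4×72.4×31.3)]/2 = 23.6 m/s
Subgeostrophic (V < V_g = 31.3 m/s), as expected around a low.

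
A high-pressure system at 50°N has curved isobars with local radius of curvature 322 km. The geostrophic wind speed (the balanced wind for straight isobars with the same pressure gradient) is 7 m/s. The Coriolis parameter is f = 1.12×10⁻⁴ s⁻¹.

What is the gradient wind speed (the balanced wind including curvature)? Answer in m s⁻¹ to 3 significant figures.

Around a high, pressure-gradient force acts outward with centrifugal, so Coriolis balances both:
fV = (1/ρ)|∂P/∂n| + V²/R  →  V² − fR·V + fR·V_g = 0
With fR = 1.12×10⁻⁴ × 322×10³ m = 36.1 m/s:
V = [fR − √((fR)² − 4 fR V_g)]/2 = [36.1 − √(36.1² − 4×36.1×7)]/2 = 9.51 m/s
Supergeostrophic (V > V_g = 7 m/s), as expected around a high.

9.51 m s⁻¹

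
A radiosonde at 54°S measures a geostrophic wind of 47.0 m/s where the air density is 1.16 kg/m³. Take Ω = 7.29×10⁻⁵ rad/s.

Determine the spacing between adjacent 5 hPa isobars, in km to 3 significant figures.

Coriolis parameter at 54°S:
f = 2Ω sin φ = 2 × 7.29×10⁻⁵ × sin 54° = 1.18×10⁻⁴ s⁻¹
Geostrophic balance rearranged: |∂P/∂n| = f ρ V_g
|∂P/∂n| = 1.18×10⁻⁴ × 1.16 × 47.0 = 6.43×10⁻³ Pa/m
Isobar spacing: Δn = ΔP/|∂P/∂n| = 500 Pa / 6.43×10⁻³ Pa/m = 77750 m ≈ 77.7 km

77.7 km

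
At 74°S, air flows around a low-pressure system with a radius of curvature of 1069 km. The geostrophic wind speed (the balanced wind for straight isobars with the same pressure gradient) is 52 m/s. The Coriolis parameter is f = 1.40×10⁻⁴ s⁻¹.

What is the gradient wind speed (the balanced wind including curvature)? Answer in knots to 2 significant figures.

79 knots

Around a low, centrifugal force acts outward with Coriolis, so pressure-gradient force balances both:
(1/ρ)|∂P/∂n| = fV + V²/R  →  V² + fR·V − fR·V_g = 0
With fR = 1.40×10⁻⁴ × 1069×10³ m = 150 m/s:
V = [−fR + √((fR)² + 4 fR V_g)]/2 = [−150 + √(150² + 4×150×52)]/2 = 40.8 m/s
Subgeostrophic (V < V_g = 52 m/s), as expected around a low.
Converting: 40.8 m/s × 1.944 = 79 knots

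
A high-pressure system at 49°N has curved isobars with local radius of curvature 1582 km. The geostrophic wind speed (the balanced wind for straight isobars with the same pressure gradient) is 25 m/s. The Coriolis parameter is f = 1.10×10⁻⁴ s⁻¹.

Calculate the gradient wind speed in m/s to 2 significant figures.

Around a high, pressure-gradient force acts outward with centrifugal, so Coriolis balances both:
fV = (1/ρ)|∂P/∂n| + V²/R  →  V² − fR·V + fR·V_g = 0
With fR = 1.10×10⁻⁴ × 1582×10³ m = 174 m/s:
V = [fR − √((fR)² − 4 fR V_g)]/2 = [174 − √(174² − 4×174×25)]/2 = 30.3 m/s
Supergeostrophic (V > V_g = 25 m/s), as expected around a high.

30 m/s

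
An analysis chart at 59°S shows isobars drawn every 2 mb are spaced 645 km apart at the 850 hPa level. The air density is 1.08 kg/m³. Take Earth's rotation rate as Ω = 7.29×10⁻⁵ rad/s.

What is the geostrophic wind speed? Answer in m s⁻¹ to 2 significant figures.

2.3 m s⁻¹

Coriolis parameter at 59°S:
f = 2Ω sin φ = 2 × 7.29×10⁻⁵ × sin 59° = 1.25×10⁻⁴ s⁻¹
Pressure gradient: |∂P/∂n| = 200 Pa / 645000 m = 3.10×10⁻⁴ Pa/m
Geostrophic balance (pressure-gradient force = Coriolis force):
V_g = (1/(fρ)) |∂P/∂n| = 3.10×10⁻⁴ / (1.25×10⁻⁴ × 1.08) = 2.30 m/s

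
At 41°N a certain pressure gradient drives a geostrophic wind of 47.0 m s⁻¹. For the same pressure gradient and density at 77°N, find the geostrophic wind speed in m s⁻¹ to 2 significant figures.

With the same pressure gradient and density, V_g ∝ 1/f ∝ 1/sin φ.
V₂ = V₁ · sin φ₁ / sin φ₂ = 47.0 × sin 41° / sin 77°
V₂ = 47.0 × 0.6561/0.9744 = 32 m s⁻¹

32 m s⁻¹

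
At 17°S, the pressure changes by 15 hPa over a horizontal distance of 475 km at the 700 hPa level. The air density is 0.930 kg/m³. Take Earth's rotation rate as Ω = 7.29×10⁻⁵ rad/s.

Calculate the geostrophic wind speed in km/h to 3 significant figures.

Coriolis parameter at 17°S:
f = 2Ω sin φ = 2 × 7.29×10⁻⁵ × sin 17° = 4.26×10⁻⁵ s⁻¹
Pressure gradient: |∂P/∂n| = 1500 Pa / 475000 m = 3.16×10⁻³ Pa/m
Geostrophic balance (pressure-gradient force = Coriolis force):
V_g = (1/(fρ)) |∂P/∂n| = 3.16×10⁻³ / (4.26×10⁻⁵ × 0.930) = 79.7 m/s
Converting: 79.7 m/s × 3.6 = 287 km/h

287 km/h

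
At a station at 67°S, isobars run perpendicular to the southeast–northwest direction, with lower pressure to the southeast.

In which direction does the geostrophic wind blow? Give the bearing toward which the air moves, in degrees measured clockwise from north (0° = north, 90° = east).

045°

The pressure-gradient force points toward the southeast (bearing 135°).
Geostrophic balance: in the Southern Hemisphere the Coriolis force deflects motion to the left, so the geostrophic wind blows 90° to the left of the pressure-gradient force (low pressure on the right).
Rotating 135° by 90° counterclockwise gives 045° — the wind blows toward the northeast.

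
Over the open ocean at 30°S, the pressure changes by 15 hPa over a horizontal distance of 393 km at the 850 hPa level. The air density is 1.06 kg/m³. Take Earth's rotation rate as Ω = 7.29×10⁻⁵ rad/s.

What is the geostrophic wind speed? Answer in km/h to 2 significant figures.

Coriolis parameter at 30°S:
f = 2Ω sin φ = 2 × 7.29×10⁻⁵ × sin 30° = 7.29×10⁻⁵ s⁻¹
Pressure gradient: |∂P/∂n| = 1500 Pa / 393000 m = 3.82×10⁻³ Pa/m
Geostrophic balance (pressure-gradient force = Coriolis force):
V_g = (1/(fρ)) |∂P/∂n| = 3.82×10⁻³ / (7.29×10⁻⁵ × 1.06) = 49.4 m/s
Converting: 49.4 m/s × 3.6 = 180 km/h

180 km/h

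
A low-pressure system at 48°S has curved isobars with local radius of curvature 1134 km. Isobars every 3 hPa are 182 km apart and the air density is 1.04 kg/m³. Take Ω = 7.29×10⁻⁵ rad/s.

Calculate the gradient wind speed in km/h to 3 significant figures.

47.5 km/h

Coriolis parameter at 48°S:
f = 2Ω sin φ = 2 × 7.29×10⁻⁵ × sin 48° = 1.08×10⁻⁴ s⁻¹
Pressure gradient: |∂P/∂n| = 300 Pa / 182000 m = 1.65×10⁻³ Pa/m
Geostrophic speed: V_g = |∂P/∂n|/(fρ) = 1.65×10⁻³/(1.08×10⁻⁴ × 1.04) = 14.6 m/s
Around a low, centrifugal force acts outward with Coriolis, so pressure-gradient force balances both:
(1/ρ)|∂P/∂n| = fV + V²/R  →  V² + fR·V − fR·V_g = 0
With fR = 1.08×10⁻⁴ × 1134×10³ m = 123 m/s:
V = [−fR + √((fR)² + 4 fR V_g)]/2 = [−123 + √(123² + 4×123×14.6)]/2 = 13.2 m/s
Subgeostrophic (V < V_g = 14.6 m/s), as expected around a low.
Converting: 13.2 m/s × 3.6 = 47.5 km/h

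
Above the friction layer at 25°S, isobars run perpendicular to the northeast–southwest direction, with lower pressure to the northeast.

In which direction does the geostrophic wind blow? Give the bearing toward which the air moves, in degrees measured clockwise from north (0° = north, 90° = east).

The pressure-gradient force points toward the northeast (bearing 045°).
Geostrophic balance: in the Southern Hemisphere the Coriolis force deflects motion to the left, so the geostrophic wind blows 90° to the left of the pressure-gradient force (low pressure on the right).
Rotating 045° by 90° counterclockwise gives 315° — the wind blows toward the northwest.

315°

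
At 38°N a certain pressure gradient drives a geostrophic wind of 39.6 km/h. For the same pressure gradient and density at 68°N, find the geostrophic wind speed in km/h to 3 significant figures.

26.3 km/h

With the same pressure gradient and density, V_g ∝ 1/f ∝ 1/sin φ.
V₂ = V₁ · sin φ₁ / sin φ₂ = 39.6 × sin 38° / sin 68°
V₂ = 39.6 × 0.6157/0.9272 = 26.3 km/h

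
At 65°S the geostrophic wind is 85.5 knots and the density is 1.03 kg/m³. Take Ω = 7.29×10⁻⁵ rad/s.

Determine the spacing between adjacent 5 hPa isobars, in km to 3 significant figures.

Coriolis parameter at 65°S:
f = 2Ω sin φ = 2 × 7.29×10⁻⁵ × sin 65° = 1.32×10⁻⁴ s⁻¹
Wind speed in SI: 85.5 knots = 44.0 m/s
Geostrophic balance rearranged: |∂P/∂n| = f ρ V_g
|∂P/∂n| = 1.32×10⁻⁴ × 1.03 × 44.0 = 5.99×10⁻³ Pa/m
Isobar spacing: Δn = ΔP/|∂P/∂n| = 500 Pa / 5.99×10⁻³ Pa/m = 83521 m ≈ 83.5 km

83.5 km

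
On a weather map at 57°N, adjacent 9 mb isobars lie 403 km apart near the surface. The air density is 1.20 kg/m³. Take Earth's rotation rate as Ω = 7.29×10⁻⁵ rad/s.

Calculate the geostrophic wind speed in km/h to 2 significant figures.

55 km/h

Coriolis parameter at 57°N:
f = 2Ω sin φ = 2 × 7.29×10⁻⁵ × sin 57° = 1.22×10⁻⁴ s⁻¹
Pressure gradient: |∂P/∂n| = 900 Pa / 403000 m = 2.23×10⁻³ Pa/m
Geostrophic balance (pressure-gradient force = Coriolis force):
V_g = (1/(fρ)) |∂P/∂n| = 2.23×10⁻³ / (1.22×10⁻⁴ × 1.20) = 15.2 m/s
Converting: 15.2 m/s × 3.6 = 55 km/h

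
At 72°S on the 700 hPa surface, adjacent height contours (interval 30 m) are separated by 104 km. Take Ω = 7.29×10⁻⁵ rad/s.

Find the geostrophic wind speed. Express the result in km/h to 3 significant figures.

Coriolis parameter at 72°S:
f = 2Ω sin φ = 2 × 7.29×10⁻⁵ × sin 72° = 1.39×10⁻⁴ s⁻¹
Height gradient: |∂Z/∂n| = 30 m / 104000 m = 2.88×10⁻⁴
On a pressure surface, geostrophic balance gives V_g = (g/f)|∂Z/∂n|:
V_g = 9.81 × 2.88×10⁻⁴ / 1.39×10⁻⁴ = 20.4 m/s
Converting: 20.4 m/s × 3.6 = 73.5 km/h

73.5 km/h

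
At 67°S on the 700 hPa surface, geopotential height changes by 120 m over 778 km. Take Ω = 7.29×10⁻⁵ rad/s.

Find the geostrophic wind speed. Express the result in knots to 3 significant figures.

Coriolis parameter at 67°S:
f = 2Ω sin φ = 2 × 7.29×10⁻⁵ × sin 67° = 1.34×10⁻⁴ s⁻¹
Height gradient: |∂Z/∂n| = 120 m / 778000 m = 1.54×10⁻⁴
On a pressure surface, geostrophic balance gives V_g = (g/f)|∂Z/∂n|:
V_g = 9.81 × 1.54×10⁻⁴ / 1.34×10⁻⁴ = 11.3 m/s
Converting: 11.3 m/s × 1.944 = 21.9 knots

21.9 knots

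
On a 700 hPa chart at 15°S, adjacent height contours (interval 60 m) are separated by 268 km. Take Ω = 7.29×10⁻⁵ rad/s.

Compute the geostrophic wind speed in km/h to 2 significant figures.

210 km/h

Coriolis parameter at 15°S:
f = 2Ω sin φ = 2 × 7.29×10⁻⁵ × sin 15° = 3.77×10⁻⁵ s⁻¹
Height gradient: |∂Z/∂n| = 60 m / 268000 m = 2.24×10⁻⁴
On a pressure surface, geostrophic balance gives V_g = (g/f)|∂Z/∂n|:
V_g = 9.81 × 2.24×10⁻⁴ / 3.77×10⁻⁵ = 58.2 m/s
Converting: 58.2 m/s × 3.6 = 210 km/h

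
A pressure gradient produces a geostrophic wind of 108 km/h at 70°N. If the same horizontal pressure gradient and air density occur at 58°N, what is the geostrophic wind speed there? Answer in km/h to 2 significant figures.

120 km/h

With the same pressure gradient and density, V_g ∝ 1/f ∝ 1/sin φ.
V₂ = V₁ · sin φ₁ / sin φ₂ = 108 × sin 70° / sin 58°
V₂ = 108 × 0.9397/0.8480 = 120 km/h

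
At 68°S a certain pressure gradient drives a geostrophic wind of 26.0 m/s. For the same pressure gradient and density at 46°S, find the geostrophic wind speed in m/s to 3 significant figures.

33.5 m/s

With the same pressure gradient and density, V_g ∝ 1/f ∝ 1/sin φ.
V₂ = V₁ · sin φ₁ / sin φ₂ = 26.0 × sin 68° / sin 46°
V₂ = 26.0 × 0.9272/0.7193 = 33.5 m/s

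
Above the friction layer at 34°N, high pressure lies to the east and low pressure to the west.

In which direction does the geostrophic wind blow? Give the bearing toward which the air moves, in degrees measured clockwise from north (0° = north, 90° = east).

000°

The pressure-gradient force points toward the west (bearing 270°).
Geostrophic balance: in the Northern Hemisphere the Coriolis force deflects motion to the right, so the geostrophic wind blows 90° to the right of the pressure-gradient force (low pressure on the left).
Rotating 270° by 90° clockwise gives 000° — the wind blows toward the north.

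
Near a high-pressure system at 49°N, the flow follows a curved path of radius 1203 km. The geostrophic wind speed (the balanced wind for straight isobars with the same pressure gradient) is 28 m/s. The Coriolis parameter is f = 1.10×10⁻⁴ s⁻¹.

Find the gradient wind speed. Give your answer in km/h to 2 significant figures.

Around a high, pressure-gradient force acts outward with centrifugal, so Coriolis balances both:
fV = (1/ρ)|∂P/∂n| + V²/R  →  V² − fR·V + fR·V_g = 0
With fR = 1.10×10⁻⁴ × 1203×10³ m = 132 m/s:
V = [fR − √((fR)² − 4 fR V_g)]/2 = [132 − √(132² − 4×132×28)]/2 = 40.2 m/s
Supergeostrophic (V > V_g = 28 m/s), as expected around a high.
Converting: 40.2 m/s × 3.6 = 140 km/h

140 km/h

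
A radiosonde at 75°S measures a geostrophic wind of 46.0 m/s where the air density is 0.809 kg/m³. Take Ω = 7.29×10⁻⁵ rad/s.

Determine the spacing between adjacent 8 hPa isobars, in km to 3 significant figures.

153 km

Coriolis parameter at 75°S:
f = 2Ω sin φ = 2 × 7.29×10⁻⁵ × sin 75° = 1.41×10⁻⁴ s⁻¹
Geostrophic balance rearranged: |∂P/∂n| = f ρ V_g
|∂P/∂n| = 1.41×10⁻⁴ × 0.809 × 46.0 = 5.24×10⁻³ Pa/m
Isobar spacing: Δn = ΔP/|∂P/∂n| = 800 Pa / 5.24×10⁻³ Pa/m = 152645 m ≈ 153 km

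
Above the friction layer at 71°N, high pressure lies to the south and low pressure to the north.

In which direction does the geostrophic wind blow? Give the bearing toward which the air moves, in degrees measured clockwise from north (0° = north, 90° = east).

090°

The pressure-gradient force points toward the north (bearing 000°).
Geostrophic balance: in the Northern Hemisphere the Coriolis force deflects motion to the right, so the geostrophic wind blows 90° to the right of the pressure-gradient force (low pressure on the left).
Rotating 000° by 90° clockwise gives 090° — the wind blows toward the east.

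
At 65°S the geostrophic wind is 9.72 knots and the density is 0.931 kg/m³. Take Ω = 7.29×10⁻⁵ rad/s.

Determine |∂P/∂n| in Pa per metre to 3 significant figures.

6.15×10⁻⁴ Pa/m

Coriolis parameter at 65°S:
f = 2Ω sin φ = 2 × 7.29×10⁻⁵ × sin 65° = 1.32×10⁻⁴ s⁻¹
Wind speed in SI: 9.72 knots = 5.00 m/s
Geostrophic balance rearranged: |∂P/∂n| = f ρ V_g
|∂P/∂n| = 1.32×10⁻⁴ × 0.931 × 5.00 = 6.15×10⁻⁴ Pa/m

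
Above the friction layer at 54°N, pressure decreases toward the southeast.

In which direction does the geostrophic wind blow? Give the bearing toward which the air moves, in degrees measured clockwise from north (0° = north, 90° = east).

The pressure-gradient force points toward the southeast (bearing 135°).
Geostrophic balance: in the Northern Hemisphere the Coriolis force deflects motion to the right, so the geostrophic wind blows 90° to the right of the pressure-gradient force (low pressure on the left).
Rotating 135° by 90° clockwise gives 225° — the wind blows toward the southwest.

225°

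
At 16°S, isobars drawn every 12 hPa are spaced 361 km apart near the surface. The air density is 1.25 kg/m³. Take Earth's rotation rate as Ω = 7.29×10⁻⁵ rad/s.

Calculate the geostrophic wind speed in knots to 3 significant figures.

Coriolis parameter at 16°S:
f = 2Ω sin φ = 2 × 7.29×10⁻⁵ × sin 16° = 4.02×10⁻⁵ s⁻¹
Pressure gradient: |∂P/∂n| = 1200 Pa / 361000 m = 3.32×10⁻³ Pa/m
Geostrophic balance (pressure-gradient force = Coriolis force):
V_g = (1/(fρ)) |∂P/∂n| = 3.32×10⁻³ / (4.02×10⁻⁵ × 1.25) = 66.2 m/s
Converting: 66.2 m/s × 1.944 = 129 knots

129 knots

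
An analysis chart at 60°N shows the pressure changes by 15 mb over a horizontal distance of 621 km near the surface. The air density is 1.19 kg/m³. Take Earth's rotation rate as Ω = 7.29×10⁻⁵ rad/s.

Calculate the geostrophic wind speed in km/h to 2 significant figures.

58 km/h

Coriolis parameter at 60°N:
f = 2Ω sin φ = 2 × 7.29×10⁻⁵ × sin 60° = 1.26×10⁻⁴ s⁻¹
Pressure gradient: |∂P/∂n| = 1500 Pa / 621000 m = 2.42×10⁻³ Pa/m
Geostrophic balance (pressure-gradient force = Coriolis force):
V_g = (1/(fρ)) |∂P/∂n| = 2.42×10⁻³ / (1.26×10⁻⁴ × 1.19) = 16.1 m/s
Converting: 16.1 m/s × 3.6 = 58 km/h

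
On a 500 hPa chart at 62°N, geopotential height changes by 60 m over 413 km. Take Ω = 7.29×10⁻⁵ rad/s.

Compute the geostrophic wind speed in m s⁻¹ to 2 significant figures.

Coriolis parameter at 62°N:
f = 2Ω sin φ = 2 × 7.29×10⁻⁵ × sin 62° = 1.29×10⁻⁴ s⁻¹
Height gradient: |∂Z/∂n| = 60 m / 413000 m = 1.45×10⁻⁴
On a pressure surface, geostrophic balance gives V_g = (g/f)|∂Z/∂n|:
V_g = 9.81 × 1.45×10⁻⁴ / 1.29×10⁻⁴ = 11.1 m/s

11 m s⁻¹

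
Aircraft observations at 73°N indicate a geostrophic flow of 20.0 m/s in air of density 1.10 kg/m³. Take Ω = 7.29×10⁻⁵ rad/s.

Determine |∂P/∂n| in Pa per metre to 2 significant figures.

Coriolis parameter at 73°N:
f = 2Ω sin φ = 2 × 7.29×10⁻⁵ × sin 73° = 1.39×10⁻⁴ s⁻¹
Geostrophic balance rearranged: |∂P/∂n| = f ρ V_g
|∂P/∂n| = 1.39×10⁻⁴ × 1.10 × 20.0 = 3.07×10⁻³ Pa/m

3.1×10⁻³ Pa/m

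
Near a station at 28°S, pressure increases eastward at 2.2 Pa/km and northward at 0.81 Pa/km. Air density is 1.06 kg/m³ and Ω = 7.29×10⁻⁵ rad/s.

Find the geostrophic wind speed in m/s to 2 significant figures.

32 m/s

Coriolis parameter at 28°S:
f = 2Ω sin φ = 2 × 7.29×10⁻⁵ × sin 28° = 6.84×10⁻⁵ s⁻¹
In the Southern Hemisphere f is negative: f = −6.84×10⁻⁵ s⁻¹.
Component geostrophic relations (x east, y north):
u_g = −(1/(fρ)) ∂P/∂y,  v_g = (1/(fρ)) ∂P/∂x
u_g = −(0.81×10⁻³)/(−6.84×10⁻⁵ × 1.06) = 11.2 m/s;  v_g = (2.2×10⁻³)/(−6.84×10⁻⁵ × 1.06) = −30.3 m/s
|V_g| = √(u_g² + v_g²) = 32.3 m/s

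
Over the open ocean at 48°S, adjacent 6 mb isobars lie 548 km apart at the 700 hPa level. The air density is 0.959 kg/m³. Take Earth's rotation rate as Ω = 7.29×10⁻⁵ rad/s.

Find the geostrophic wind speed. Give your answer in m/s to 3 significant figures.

Coriolis parameter at 48°S:
f = 2Ω sin φ = 2 × 7.29×10⁻⁵ × sin 48° = 1.08×10⁻⁴ s⁻¹
Pressure gradient: |∂P/∂n| = 600 Pa / 548000 m = 1.09×10⁻³ Pa/m
Geostrophic balance (pressure-gradient force = Coriolis force):
V_g = (1/(fρ)) |∂P/∂n| = 1.09×10⁻³ / (1.08×10⁻⁴ × 0.959) = 10.5 m/s

10.5 m/s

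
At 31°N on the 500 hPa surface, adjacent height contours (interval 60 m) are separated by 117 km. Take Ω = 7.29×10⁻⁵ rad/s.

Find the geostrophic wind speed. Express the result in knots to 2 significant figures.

Coriolis parameter at 31°N:
f = 2Ω sin φ = 2 × 7.29×10⁻⁵ × sin 31° = 7.51×10⁻⁵ s⁻¹
Height gradient: |∂Z/∂n| = 60 m / 117000 m = 5.13×10⁻⁴
On a pressure surface, geostrophic balance gives V_g = (g/f)|∂Z/∂n|:
V_g = 9.81 × 5.13×10⁻⁴ / 7.51×10⁻⁵ = 67.0 m/s
Converting: 67.0 m/s × 1.944 = 130 knots

130 knots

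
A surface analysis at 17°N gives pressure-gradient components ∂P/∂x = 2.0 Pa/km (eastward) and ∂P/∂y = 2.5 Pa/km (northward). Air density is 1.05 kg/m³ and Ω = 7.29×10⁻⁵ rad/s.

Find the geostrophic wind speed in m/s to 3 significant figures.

71.5 m/s

Coriolis parameter at 17°N:
f = 2Ω sin φ = 2 × 7.29×10⁻⁵ × sin 17° = 4.26×10⁻⁵ s⁻¹
Component geostrophic relations (x east, y north):
u_g = −(1/(fρ)) ∂P/∂y,  v_g = (1/(fρ)) ∂P/∂x
u_g = −(2.5×10⁻³)/(4.26×10⁻⁵ × 1.05) = −55.9 m/s;  v_g = (2.0×10⁻³)/(4.26×10⁻⁵ × 1.05) = 44.7 m/s
|V_g| = √(u_g² + v_g²) = 71.5 m/s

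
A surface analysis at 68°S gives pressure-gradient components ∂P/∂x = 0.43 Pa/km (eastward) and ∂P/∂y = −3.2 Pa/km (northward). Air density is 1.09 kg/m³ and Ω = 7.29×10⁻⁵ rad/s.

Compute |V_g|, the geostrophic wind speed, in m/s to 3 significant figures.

Coriolis parameter at 68°S:
f = 2Ω sin φ = 2 × 7.29×10⁻⁵ × sin 68° = 1.35×10⁻⁴ s⁻¹
In the Southern Hemisphere f is negative: f = −1.35×10⁻⁴ s⁻¹.
Component geostrophic relations (x east, y north):
u_g = −(1/(fρ)) ∂P/∂y,  v_g = (1/(fρ)) ∂P/∂x
u_g = −(−3.2×10⁻³)/(−1.35×10⁻⁴ × 1.09) = −21.7 m/s;  v_g = (0.43×10⁻³)/(−1.35×10⁻⁴ × 1.09) = −2.92 m/s
|V_g| = √(u_g² + v_g²) = 21.9 m/s

21.9 m/s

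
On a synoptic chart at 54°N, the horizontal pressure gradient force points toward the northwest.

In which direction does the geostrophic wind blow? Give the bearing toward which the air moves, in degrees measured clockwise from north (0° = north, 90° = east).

045°

The pressure-gradient force points toward the northwest (bearing 315°).
Geostrophic balance: in the Northern Hemisphere the Coriolis force deflects motion to the right, so the geostrophic wind blows 90° to the right of the pressure-gradient force (low pressure on the left).
Rotating 315° by 90° clockwise gives 045° — the wind blows toward the northeast.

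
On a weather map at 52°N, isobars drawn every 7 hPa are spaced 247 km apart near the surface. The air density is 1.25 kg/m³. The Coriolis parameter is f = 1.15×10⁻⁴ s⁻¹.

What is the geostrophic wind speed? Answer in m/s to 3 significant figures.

Pressure gradient: |∂P/∂n| = 700 Pa / 247000 m = 2.83×10⁻³ Pa/m
Geostrophic balance (pressure-gradient force = Coriolis force):
V_g = (1/(fρ)) |∂P/∂n| = 2.83×10⁻³ / (1.15×10⁻⁴ × 1.25) = 19.7 m/s

19.7 m/s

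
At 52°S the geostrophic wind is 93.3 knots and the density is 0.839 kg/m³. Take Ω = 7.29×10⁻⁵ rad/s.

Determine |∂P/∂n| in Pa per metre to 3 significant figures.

Coriolis parameter at 52°S:
f = 2Ω sin φ = 2 × 7.29×10⁻⁵ × sin 52° = 1.15×10⁻⁴ s⁻¹
Wind speed in SI: 93.3 knots = 48.0 m/s
Geostrophic balance rearranged: |∂P/∂n| = f ρ V_g
|∂P/∂n| = 1.15×10⁻⁴ × 0.839 × 48.0 = 4.63×10⁻³ Pa/m

4.63×10⁻³ Pa/m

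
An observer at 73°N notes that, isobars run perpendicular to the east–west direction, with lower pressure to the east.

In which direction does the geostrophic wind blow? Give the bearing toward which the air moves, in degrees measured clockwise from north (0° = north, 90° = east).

The pressure-gradient force points toward the east (bearing 090°).
Geostrophic balance: in the Northern Hemisphere the Coriolis force deflects motion to the right, so the geostrophic wind blows 90° to the right of the pressure-gradient force (low pressure on the left).
Rotating 090° by 90° clockwise gives 180° — the wind blows toward the south.

180°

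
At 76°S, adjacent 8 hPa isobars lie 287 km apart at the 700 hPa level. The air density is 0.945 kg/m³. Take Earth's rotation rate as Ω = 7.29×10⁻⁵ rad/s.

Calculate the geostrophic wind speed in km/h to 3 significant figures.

Coriolis parameter at 76°S:
f = 2Ω sin φ = 2 × 7.29×10⁻⁵ × sin 76° = 1.41×10⁻⁴ s⁻¹
Pressure gradient: |∂P/∂n| = 800 Pa / 287000 m = 2.79×10⁻³ Pa/m
Geostrophic balance (pressure-gradient force = Coriolis force):
V_g = (1/(fρ)) |∂P/∂n| = 2.79×10⁻³ / (1.41×10⁻⁴ × 0.945) = 20.9 m/s
Converting: 20.9 m/s × 3.6 = 75.1 km/h

75.1 km/h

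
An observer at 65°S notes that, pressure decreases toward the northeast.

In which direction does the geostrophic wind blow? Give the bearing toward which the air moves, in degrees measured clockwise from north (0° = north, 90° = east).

The pressure-gradient force points toward the northeast (bearing 045°).
Geostrophic balance: in the Southern Hemisphere the Coriolis force deflects motion to the left, so the geostrophic wind blows 90° to the left of the pressure-gradient force (low pressure on the right).
Rotating 045° by 90° counterclockwise gives 315° — the wind blows toward the northwest.

315°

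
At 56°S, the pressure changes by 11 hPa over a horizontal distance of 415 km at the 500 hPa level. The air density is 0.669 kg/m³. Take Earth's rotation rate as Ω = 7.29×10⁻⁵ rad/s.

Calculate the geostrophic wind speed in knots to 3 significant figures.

63.7 knots

Coriolis parameter at 56°S:
f = 2Ω sin φ = 2 × 7.29×10⁻⁵ × sin 56° = 1.21×10⁻⁴ s⁻¹
Pressure gradient: |∂P/∂n| = 1100 Pa / 415000 m = 2.65×10⁻³ Pa/m
Geostrophic balance (pressure-gradient force = Coriolis force):
V_g = (1/(fρ)) |∂P/∂n| = 2.65×10⁻³ / (1.21×10⁻⁴ × 0.669) = 32.8 m/s
Converting: 32.8 m/s × 1.944 = 63.7 knots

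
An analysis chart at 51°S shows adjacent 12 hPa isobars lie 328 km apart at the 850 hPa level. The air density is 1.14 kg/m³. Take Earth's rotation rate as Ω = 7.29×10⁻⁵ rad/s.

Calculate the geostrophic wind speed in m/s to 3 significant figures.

28.3 m/s

Coriolis parameter at 51°S:
f = 2Ω sin φ = 2 × 7.29×10⁻⁵ × sin 51° = 1.13×10⁻⁴ s⁻¹
Pressure gradient: |∂P/∂n| = 1200 Pa / 328000 m = 3.66×10⁻³ Pa/m
Geostrophic balance (pressure-gradient force = Coriolis force):
V_g = (1/(fρ)) |∂P/∂n| = 3.66×10⁻³ / (1.13×10⁻⁴ × 1.14) = 28.3 m/s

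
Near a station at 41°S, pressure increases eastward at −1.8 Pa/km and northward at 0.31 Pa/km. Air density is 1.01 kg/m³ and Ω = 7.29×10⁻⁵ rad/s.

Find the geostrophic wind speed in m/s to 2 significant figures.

19 m/s

Coriolis parameter at 41°S:
f = 2Ω sin φ = 2 × 7.29×10⁻⁵ × sin 41° = 9.57×10⁻⁵ s⁻¹
In the Southern Hemisphere f is negative: f = −9.57×10⁻⁵ s⁻¹.
Component geostrophic relations (x east, y north):
u_g = −(1/(fρ)) ∂P/∂y,  v_g = (1/(fρ)) ∂P/∂x
u_g = −(0.31×10⁻³)/(−9.57×10⁻⁵ × 1.01) = 3.21 m/s;  v_g = (−1.8×10⁻³)/(−9.57×10⁻⁵ × 1.01) = 18.6 m/s
|V_g| = √(u_g² + v_g²) = 18.9 m/s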